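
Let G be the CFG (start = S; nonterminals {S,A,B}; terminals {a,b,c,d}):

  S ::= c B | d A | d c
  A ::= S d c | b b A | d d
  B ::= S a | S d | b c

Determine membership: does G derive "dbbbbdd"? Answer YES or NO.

Convert to CNF:
  S -> T0 A | T0 T1 | T1 B
  A -> S X4 | T0 T0 | T2 X5
  B -> S T0 | S T3 | T2 T1
  T0 -> d
  T1 -> c
  T2 -> b
  T3 -> a
  X4 -> T0 T1
  X5 -> T2 A

CYK fill:
  T[0,0] 'd' = {T0}  orig:{}
  T[1,1] 'b' = {T2}  orig:{}
  T[2,2] 'b' = {T2}  orig:{}
  T[3,3] 'b' = {T2}  orig:{}
  T[4,4] 'b' = {T2}  orig:{}
  T[5,5] 'd' = {T0}  orig:{}
  T[6,6] 'd' = {T0}  orig:{}
  T[0,1] 'db' = ∅
  T[1,2] 'bb' = ∅
  T[2,3] 'bb' = ∅
  T[3,4] 'bb' = ∅
  T[4,5] 'bd' = ∅
  T[5,6] 'dd' = {A}
  T[0,2] 'dbb' = ∅
  T[1,3] 'bbb' = ∅
  T[2,4] 'bbb' = ∅
  T[3,5] 'bbd' = ∅
  T[4,6] 'bdd' = {X5}  orig:{}
  T[0,3] 'dbbb' = ∅
  T[1,4] 'bbbb' = ∅
  T[2,5] 'bbbd' = ∅
  T[3,6] 'bbdd' = {A}
  T[0,4] 'dbbbb' = ∅
  T[1,5] 'bbbbd' = ∅
  T[2,6] 'bbbdd' = {X5}  orig:{}
  T[0,5] 'dbbbbd' = ∅
  T[1,6] 'bbbbdd' = {A}
  T[0,6] 'dbbbbdd' = {S}

S ∈ T[0,6] ⇒ YES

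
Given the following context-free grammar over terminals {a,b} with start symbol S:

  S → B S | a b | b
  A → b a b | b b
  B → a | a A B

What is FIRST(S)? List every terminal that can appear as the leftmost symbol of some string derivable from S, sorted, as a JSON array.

Compute FIRST by fixpoint:
round 1:
  A via A→b a b: +{b}
  B via B→a: +{a}
  S via S→B S: +{a}
  S via S→b: +{b}
  FIRST[S]={a,b}  FIRST[A]={b}  FIRST[B]={a}
round 2: (no change)
  FIRST[S]={a,b}  FIRST[A]={b}  FIRST[B]={a}

FIRST(S) = ["a", "b"]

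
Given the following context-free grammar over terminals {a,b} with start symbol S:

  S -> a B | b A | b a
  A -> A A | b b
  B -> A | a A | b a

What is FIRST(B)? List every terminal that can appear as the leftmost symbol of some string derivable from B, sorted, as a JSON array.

Compute FIRST by fixpoint:
pass 1:
  A via A→b b: +{b}
  B via B→A: +{b}
  B via B→a A: +{a}
  S via S→a B: +{a}
  S via S→b A: +{b}
  FIRST[S]={a,b}  FIRST[A]={b}  FIRST[B]={a,b}
pass 2: — fixpoint
  FIRST[S]={a,b}  FIRST[A]={b}  FIRST[B]={a,b}

FIRST(B) = ["a", "b"]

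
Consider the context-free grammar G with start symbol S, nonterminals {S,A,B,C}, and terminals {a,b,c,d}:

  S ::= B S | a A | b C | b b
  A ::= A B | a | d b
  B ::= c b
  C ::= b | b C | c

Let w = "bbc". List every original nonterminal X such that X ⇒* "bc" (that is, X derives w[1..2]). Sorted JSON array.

Convert to CNF:
  S -> B S | T1 C | T1 T1 | T3 A
  A -> A B | T0 T1 | a
  B -> T2 T1
  C -> T1 C | b | c
  T0 -> d
  T1 -> b
  T2 -> c
  T3 -> a

CYK fill (cells [i..j] with 1 ≤ i ≤ j ≤ 2 only):
  cell(1,1) b: {C,T1}  orig:{C}
  cell(2,2) c: {C,T2}  orig:{C}
  cell(1,2) bc: {C,S}

Original NTs in T[1,2] deriving "bc": ["C", "S"]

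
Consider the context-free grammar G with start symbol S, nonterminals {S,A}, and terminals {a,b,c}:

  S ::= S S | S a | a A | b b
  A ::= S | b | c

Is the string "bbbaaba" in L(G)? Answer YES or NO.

Convert to CNF:
  S -> S S | S T0 | T0 A | T1 T1
  A -> S S | S T0 | T0 A | T1 T1 | b | c
  T0 -> a
  T1 -> b

Fill CYK table bottom-up:
  cell(0,0) b: {A,T1}  orig:{A}
  cell(1,1) b: {A,T1}  orig:{A}
  cell(2,2) b: {A,T1}  orig:{A}
  cell(3,3) a: {T0}  orig:{}
  cell(4,4) a: {T0}  orig:{}
  cell(5,5) b: {A,T1}  orig:{A}
  cell(6,6) a: {T0}  orig:{}
  cell(0,1) bb: {A,S}
  cell(1,2) bb: {A,S}
  cell(2,3) ba: ∅
  cell(3,4) aa: ∅
  cell(4,5) ab: {A,S}
  cell(5,6) ba: ∅
  cell(0,2) bbb: ∅
  cell(1,3) bba: {A,S}
  cell(2,4) baa: ∅
  cell(3,5) aab: {A,S}
  cell(4,6) aba: {A,S}
  cell(0,3) bbba: ∅
  cell(1,4) bbaa: {A,S}
  cell(2,5) baab: ∅
  cell(3,6) aaba: {A,S}
  cell(0,4) bbbaa: ∅
  cell(1,5) bbaab: {A,S}
  cell(2,6) baaba: ∅
  cell(0,5) bbbaab: ∅
  cell(1,6) bbaaba: {A,S}
  cell(0,6) bbbaaba: ∅

S ∉ T[0,6] ⇒ NO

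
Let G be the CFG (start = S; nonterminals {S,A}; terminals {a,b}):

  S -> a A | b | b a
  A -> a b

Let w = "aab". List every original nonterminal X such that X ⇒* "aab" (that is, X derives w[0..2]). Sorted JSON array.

Convert to CNF:
  S -> T0 A | T1 T0 | b
  A -> T0 T1
  T0 -> a
  T1 -> b

Fill CYK table bottom-up — only the sub-triangle for w[0..2]:
  T[0,0] 'a' = {T0}  orig:{}
  T[1,1] 'a' = {T0}  orig:{}
  T[2,2] 'b' = {S,T1}  orig:{S}
  T[0,1] 'aa' = ∅
  T[1,2] 'ab' = {A}
  T[0,2] 'aab' = {S}

Original NTs in T[0,2] deriving "aab": ["S"]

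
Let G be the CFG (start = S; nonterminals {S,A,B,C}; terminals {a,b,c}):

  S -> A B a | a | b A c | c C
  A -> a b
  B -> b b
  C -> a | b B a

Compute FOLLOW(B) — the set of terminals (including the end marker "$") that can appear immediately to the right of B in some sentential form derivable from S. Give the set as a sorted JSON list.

Compute FIRST by fixpoint:
[1]
  A via A→a b: +{a}
  B via B→b b: +{b}
  C via C→a: +{a}
  C via C→b B a: +{b}
  S via S→A B a: +{a}
  S via S→b A c: +{b}
  S via S→c C: +{c}
  S: {a,b,c}  A: {a}  B: {b}  C: {a,b}
[2] (no change)
  S: {a,b,c}  A: {a}  B: {b}  C: {a,b}

FOLLOW sets:
initialize: $ ∈ FOLLOW(S)
iter 1:
  C→b B a: FOLLOW(B) ⊇ FIRST(a) = {a}; new: +{a}
  S→A B a: FOLLOW(A) ⊇ FIRST(B) = {b}; new: +{b}
  S→b A c: FOLLOW(A) ⊇ FIRST(c) = {c}; new: +{c}
  S→c C: FOLLOW(C) ⊇ FOLLOW(S) ⊇ {$}; new: +{$}
  S: {$}  A: {b,c}  B: {a}  C: {$}
iter 2: (no change)
  S: {$}  A: {b,c}  B: {a}  C: {$}

FOLLOW(B) = ["a"]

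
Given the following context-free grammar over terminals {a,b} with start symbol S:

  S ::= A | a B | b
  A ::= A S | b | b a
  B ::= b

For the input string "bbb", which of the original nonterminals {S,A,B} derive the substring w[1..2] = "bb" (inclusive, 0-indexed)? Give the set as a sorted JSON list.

CNF form of G:
  S -> A S | T0 T1 | T1 B | b
  A -> A S | T0 T1 | b
  B -> b
  T0 -> b
  T1 -> a

CYK table (by increasing span) (cells [i..j] with 1 ≤ i ≤ j ≤ 2 only):
  cell(1,1) b: {A,B,S,T0}  orig:{A,B,S}
  cell(2,2) b: {A,B,S,T0}  orig:{A,B,S}
  cell(1,2) bb: {A,S}

Original NTs in T[1,2] deriving "bb": ["A", "S"]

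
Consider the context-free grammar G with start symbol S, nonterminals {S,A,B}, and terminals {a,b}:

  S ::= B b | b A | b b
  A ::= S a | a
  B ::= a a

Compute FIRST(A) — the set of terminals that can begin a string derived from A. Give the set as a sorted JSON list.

FIRST sets, iterate to fixpoint:
round 1:
  A via A→a: +{a}
  B via B→a a: +{a}
  S via S→B b: +{a}
  S via S→b A: +{b}
  FIRST[S]={a,b}  FIRST[A]={a}  FIRST[B]={a}
round 2:
  A via A→S a: +{b}
  FIRST[S]={a,b}  FIRST[A]={a,b}  FIRST[B]={a}
round 3: (no change)
  FIRST[S]={a,b}  FIRST[A]={a,b}  FIRST[B]={a}

FIRST(A) = ["a", "b"]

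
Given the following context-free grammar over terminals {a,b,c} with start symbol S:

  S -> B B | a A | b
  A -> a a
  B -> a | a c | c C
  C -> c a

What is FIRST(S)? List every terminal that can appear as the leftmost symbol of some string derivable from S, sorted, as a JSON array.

FIRST iteration:
[1]
  A via A→a a: +{a}
  B via B→a: +{a}
  B via B→c C: +{c}
  C via C→c a: +{c}
  S via S→B B: +{a,c}
  S via S→b: +{b}
  S: {a,b,c}  A: {a}  B: {a,c}  C: {c}
[2] — fixpoint
  S: {a,b,c}  A: {a}  B: {a,c}  C: {c}

FIRST(S) = ["a", "b", "c"]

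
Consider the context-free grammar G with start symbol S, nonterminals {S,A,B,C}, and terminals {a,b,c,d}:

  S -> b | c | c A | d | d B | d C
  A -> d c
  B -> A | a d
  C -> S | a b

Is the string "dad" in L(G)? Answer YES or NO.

Convert to CNF:
  S -> T0 B | T0 C | T1 A | b | c | d
  A -> T0 T1
  B -> T0 T1 | T2 T0
  C -> T0 B | T0 C | T1 A | T2 T3 | b | c | d
  T0 -> d
  T1 -> c
  T2 -> a
  T3 -> b

CYK fill:
  T[0,0] 'd' = {C,S,T0}  orig:{C,S}
  T[1,1] 'a' = {T2}  orig:{}
  T[2,2] 'd' = {C,S,T0}  orig:{C,S}
  T[0,1] 'da' = ∅
  T[1,2] 'ad' = {B}
  T[0,2] 'dad' = {C,S}

S ∈ T[0,2] ⇒ YES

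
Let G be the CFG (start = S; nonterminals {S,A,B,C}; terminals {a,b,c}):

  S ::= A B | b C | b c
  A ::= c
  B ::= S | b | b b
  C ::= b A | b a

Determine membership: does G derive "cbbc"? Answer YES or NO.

CNF form of G:
  S -> A B | T0 C | T0 T1
  A -> c
  B -> A B | T0 C | T0 T0 | T0 T1 | b
  C -> T0 A | T0 T2
  T0 -> b
  T1 -> c
  T2 -> a

CYK fill:
  T[0,0] 'c' = {A,T1}  orig:{A}
  T[1,1] 'b' = {B,T0}  orig:{B}
  T[2,2] 'b' = {B,T0}  orig:{B}
  T[3,3] 'c' = {A,T1}  orig:{A}
  T[0,1] 'cb' = {B,S}
  T[1,2] 'bb' = {B}
  T[2,3] 'bc' = {B,C,S}
  T[0,2] 'cbb' = {B,S}
  T[1,3] 'bbc' = {B,S}
  T[0,3] 'cbbc' = {B,S}

S ∈ T[0,3] ⇒ YES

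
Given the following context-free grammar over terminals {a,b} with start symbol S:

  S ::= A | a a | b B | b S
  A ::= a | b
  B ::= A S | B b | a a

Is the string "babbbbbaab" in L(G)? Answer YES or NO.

CNF form of G:
  S -> T0 B | T0 S | T1 T1 | a | b
  A -> a | b
  B -> A S | B T0 | T1 T1
  T0 -> b
  T1 -> a

CYK table (by increasing span):
  cell(0,0) b: {A,S,T0}  orig:{A,S}
  cell(1,1) a: {A,S,T1}  orig:{A,S}
  cell(2,2) b: {A,S,T0}  orig:{A,S}
  cell(3,3) b: {A,S,T0}  orig:{A,S}
  cell(4,4) b: {A,S,T0}  orig:{A,S}
  cell(5,5) b: {A,S,T0}  orig:{A,S}
  cell(6,6) b: {A,S,T0}  orig:{A,S}
  cell(7,7) a: {A,S,T1}  orig:{A,S}
  cell(8,8) a: {A,S,T1}  orig:{A,S}
  cell(9,9) b: {A,S,T0}  orig:{A,S}
  cell(0,1) ba: {B,S}
  cell(1,2) ab: {B}
  cell(2,3) bb: {B,S}
  cell(3,4) bb: {B,S}
  cell(4,5) bb: {B,S}
  cell(5,6) bb: {B,S}
  cell(6,7) ba: {B,S}
  cell(7,8) aa: {B,S}
  cell(8,9) ab: {B}
  cell(0,2) bab: {B,S}
  cell(1,3) abb: {B}
  cell(2,4) bbb: {B,S}
  cell(3,5) bbb: {B,S}
  cell(4,6) bbb: {B,S}
  cell(5,7) bba: {B,S}
  cell(6,8) baa: {B,S}
  cell(7,9) aab: {B}
  cell(0,3) babb: {B,S}
  cell(1,4) abbb: {B}
  cell(2,5) bbbb: {B,S}
  cell(3,6) bbbb: {B,S}
  cell(4,7) bbba: {B,S}
  cell(5,8) bbaa: {B,S}
  cell(6,9) baab: {B,S}
  cell(0,4) babbb: {B,S}
  cell(1,5) abbbb: {B}
  cell(2,6) bbbbb: {B,S}
  cell(3,7) bbbba: {B,S}
  cell(4,8) bbbaa: {B,S}
  cell(5,9) bbaab: {B,S}
  cell(0,5) babbbb: {B,S}
  cell(1,6) abbbbb: {B}
  cell(2,7) bbbbba: {B,S}
  cell(3,8) bbbbaa: {B,S}
  cell(4,9) bbbaab: {B,S}
  cell(0,6) babbbbb: {B,S}
  cell(1,7) abbbbba: {B}
  cell(2,8) bbbbbaa: {B,S}
  cell(3,9) bbbbaab: {B,S}
  cell(0,7) babbbbba: {S}
  cell(1,8) abbbbbaa: {B}
  cell(2,9) bbbbbaab: {B,S}
  cell(0,8) babbbbbaa: {S}
  cell(1,9) abbbbbaab: {B}
  cell(0,9) babbbbbaab: {S}

S ∈ T[0,9] ⇒ YES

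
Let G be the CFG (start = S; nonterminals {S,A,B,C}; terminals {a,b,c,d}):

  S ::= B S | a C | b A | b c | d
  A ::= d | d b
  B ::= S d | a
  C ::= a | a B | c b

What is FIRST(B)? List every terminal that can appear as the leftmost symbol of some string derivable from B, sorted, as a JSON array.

FIRST sets, iterate to fixpoint:
[1]
  A via A→d: +{d}
  B via B→a: +{a}
  C via C→a: +{a}
  C via C→c b: +{c}
  S via S→B S: +{a}
  S via S→b A: +{b}
  S via S→d: +{d}
  FIRST[S]={a,b,d}  FIRST[A]={d}  FIRST[B]={a}  FIRST[C]={a,c}
[2]
  B via B→S d: +{b,d}
  FIRST[S]={a,b,d}  FIRST[A]={d}  FIRST[B]={a,b,d}  FIRST[C]={a,c}
[3] (stable)
  FIRST[S]={a,b,d}  FIRST[A]={d}  FIRST[B]={a,b,d}  FIRST[C]={a,c}

FIRST(B) = ["a", "b", "d"]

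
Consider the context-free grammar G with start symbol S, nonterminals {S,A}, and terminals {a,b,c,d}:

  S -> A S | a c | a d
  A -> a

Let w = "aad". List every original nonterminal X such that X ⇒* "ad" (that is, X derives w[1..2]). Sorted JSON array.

CNF form of G:
  S -> A S | T0 T1 | T0 T2
  A -> a
  T0 -> a
  T1 -> c
  T2 -> d

CYK fill, restricted to cells inside w[1..2]:
  T[1,1] 'a' = {A,T0}  orig:{A}
  T[2,2] 'd' = {T2}  orig:{}
  T[1,2] 'ad' = {S}

Original NTs in T[1,2] deriving "ad": ["S"]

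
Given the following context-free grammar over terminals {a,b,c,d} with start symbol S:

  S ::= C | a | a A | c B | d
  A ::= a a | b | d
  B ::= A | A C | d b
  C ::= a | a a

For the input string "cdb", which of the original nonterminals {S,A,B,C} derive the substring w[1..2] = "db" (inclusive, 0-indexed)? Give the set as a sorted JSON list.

Convert to CNF:
  S -> T0 A | T0 T0 | T3 B | a | d
  A -> T0 T0 | b | d
  B -> A C | T0 T0 | T1 T2 | b | d
  C -> T0 T0 | a
  T0 -> a
  T1 -> d
  T2 -> b
  T3 -> c

CYK fill (cells [i..j] with 1 ≤ i ≤ j ≤ 2 only):
  [1..1]={A,B,S,T1}  "d"  orig:{A,B,S}
  [2..2]={A,B,T2}  "b"  orig:{A,B}
  [1..2]={B}  "db"

Original NTs in T[1,2] deriving "db": ["B"]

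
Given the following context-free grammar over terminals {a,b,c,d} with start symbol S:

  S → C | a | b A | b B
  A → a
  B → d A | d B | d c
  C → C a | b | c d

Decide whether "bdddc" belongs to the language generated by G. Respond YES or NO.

CNF form of G:
  S -> C T2 | T1 T0 | T3 A | T3 B | a | b
  A -> a
  B -> T0 A | T0 B | T0 T1
  C -> C T2 | T1 T0 | b
  T0 -> d
  T1 -> c
  T2 -> a
  T3 -> b

Fill CYK table bottom-up:
  T[0,0] 'b' = {C,S,T3}  orig:{C,S}
  T[1,1] 'd' = {T0}  orig:{}
  T[2,2] 'd' = {T0}  orig:{}
  T[3,3] 'd' = {T0}  orig:{}
  T[4,4] 'c' = {T1}  orig:{}
  T[0,1] 'bd' = ∅
  T[1,2] 'dd' = ∅
  T[2,3] 'dd' = ∅
  T[3,4] 'dc' = {B}
  T[0,2] 'bdd' = ∅
  T[1,3] 'ddd' = ∅
  T[2,4] 'ddc' = {B}
  T[0,3] 'bddd' = ∅
  T[1,4] 'dddc' = {B}
  T[0,4] 'bdddc' = {S}

S ∈ T[0,4] ⇒ YES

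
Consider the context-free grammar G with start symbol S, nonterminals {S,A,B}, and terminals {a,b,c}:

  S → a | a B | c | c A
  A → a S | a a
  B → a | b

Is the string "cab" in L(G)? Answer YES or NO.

CNF form of G:
  S -> T0 B | T1 A | a | c
  A -> T0 S | T0 T0
  B -> a | b
  T0 -> a
  T1 -> c

Fill CYK table bottom-up:
  cell(0,0) c: {S,T1}  orig:{S}
  cell(1,1) a: {B,S,T0}  orig:{B,S}
  cell(2,2) b: {B}
  cell(0,1) ca: ∅
  cell(1,2) ab: {S}
  cell(0,2) cab: ∅

S ∉ T[0,2] ⇒ NO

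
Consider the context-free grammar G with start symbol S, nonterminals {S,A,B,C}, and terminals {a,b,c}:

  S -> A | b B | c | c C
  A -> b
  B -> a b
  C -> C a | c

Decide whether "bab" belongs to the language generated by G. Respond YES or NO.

Convert to CNF:
  S -> T1 B | T2 C | b | c
  A -> b
  B -> T0 T1
  C -> C T0 | c
  T0 -> a
  T1 -> b
  T2 -> c

CYK table (by increasing span):
  [0..0]={A,S,T1}  "b"  orig:{A,S}
  [1..1]={T0}  "a"  orig:{}
  [2..2]={A,S,T1}  "b"  orig:{A,S}
  [0..1]=∅  "ba"
  [1..2]={B}  "ab"
  [0..2]={S}  "bab"

S ∈ T[0,2] ⇒ YES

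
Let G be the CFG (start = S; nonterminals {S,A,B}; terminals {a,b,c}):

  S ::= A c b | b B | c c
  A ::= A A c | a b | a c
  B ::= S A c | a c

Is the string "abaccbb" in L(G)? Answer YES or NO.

Convert to CNF:
  S -> A X5 | T0 T0 | T2 B
  A -> A X3 | T1 T0 | T1 T2
  B -> S X4 | T1 T0
  T0 -> c
  T1 -> a
  T2 -> b
  X3 -> A T0
  X4 -> A T0
  X5 -> T0 T2

CYK table (by increasing span):
  [0..0]={T1}  "a"  orig:{}
  [1..1]={T2}  "b"  orig:{}
  [2..2]={T1}  "a"  orig:{}
  [3..3]={T0}  "c"  orig:{}
  [4..4]={T0}  "c"  orig:{}
  [5..5]={T2}  "b"  orig:{}
  [6..6]={T2}  "b"  orig:{}
  [0..1]={A}  "ab"
  [1..2]=∅  "ba"
  [2..3]={A,B}  "ac"
  [3..4]={S}  "cc"
  [4..5]={X5}  "cb"  orig:{}
  [5..6]=∅  "bb"
  [0..2]=∅  "aba"
  [1..3]={S}  "bac"
  [2..4]={X3,X4}  "acc"  orig:{}
  [3..5]=∅  "ccb"
  [4..6]=∅  "cbb"
  [0..3]=∅  "abac"
  [1..4]=∅  "bacc"
  [2..5]={S}  "accb"
  [3..6]=∅  "ccbb"
  [0..4]={A}  "abacc"
  [1..5]=∅  "baccb"
  [2..6]=∅  "accbb"
  [0..5]=∅  "abaccb"
  [1..6]=∅  "baccbb"
  [0..6]=∅  "abaccbb"

S ∉ T[0,6] ⇒ NO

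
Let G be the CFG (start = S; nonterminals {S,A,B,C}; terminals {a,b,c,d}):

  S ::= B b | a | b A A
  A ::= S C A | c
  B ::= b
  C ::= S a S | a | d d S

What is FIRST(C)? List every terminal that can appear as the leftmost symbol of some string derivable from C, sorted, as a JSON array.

Compute FIRST by fixpoint:
pass 1:
  A via A→c: +{c}
  B via B→b: +{b}
  C via C→a: +{a}
  C via C→d d S: +{d}
  S via S→B b: +{b}
  S via S→a: +{a}
  FIRST[S]={a,b}  FIRST[A]={c}  FIRST[B]={b}  FIRST[C]={a,d}
pass 2:
  A via A→S C A: +{a,b}
  C via C→S a S: +{b}
  FIRST[S]={a,b}  FIRST[A]={a,b,c}  FIRST[B]={b}  FIRST[C]={a,b,d}
pass 3: — fixpoint
  FIRST[S]={a,b}  FIRST[A]={a,b,c}  FIRST[B]={b}  FIRST[C]={a,b,d}

FIRST(C) = ["a", "b", "d"]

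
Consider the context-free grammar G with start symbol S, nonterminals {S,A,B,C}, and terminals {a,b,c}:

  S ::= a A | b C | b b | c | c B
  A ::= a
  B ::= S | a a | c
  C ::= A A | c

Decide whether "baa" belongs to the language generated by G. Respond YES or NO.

CNF form of G:
  S -> T0 A | T1 C | T1 T1 | T2 B | c
  A -> a
  B -> T0 A | T0 T0 | T1 C | T1 T1 | T2 B | c
  C -> A A | c
  T0 -> a
  T1 -> b
  T2 -> c

CYK table (by increasing span):
  [0..0]={T1}  "b"  orig:{}
  [1..1]={A,T0}  "a"  orig:{A}
  [2..2]={A,T0}  "a"  orig:{A}
  [0..1]=∅  "ba"
  [1..2]={B,C,S}  "aa"
  [0..2]={B,S}  "baa"

S ∈ T[0,2] ⇒ YES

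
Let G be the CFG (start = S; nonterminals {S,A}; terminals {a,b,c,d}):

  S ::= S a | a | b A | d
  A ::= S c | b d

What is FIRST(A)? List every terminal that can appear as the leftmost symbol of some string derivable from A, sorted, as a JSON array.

FIRST sets, iterate to fixpoint:
pass 1:
  A via A→b d: +{b}
  S via S→a: +{a}
  S via S→b A: +{b}
  S via S→d: +{d}
  FIRST(S)={a,b,d}  FIRST(A)={b}
pass 2:
  A via A→S c: +{a,d}
  FIRST(S)={a,b,d}  FIRST(A)={a,b,d}
pass 3: (no change)
  FIRST(S)={a,b,d}  FIRST(A)={a,b,d}

FIRST(A) = ["a", "b", "d"]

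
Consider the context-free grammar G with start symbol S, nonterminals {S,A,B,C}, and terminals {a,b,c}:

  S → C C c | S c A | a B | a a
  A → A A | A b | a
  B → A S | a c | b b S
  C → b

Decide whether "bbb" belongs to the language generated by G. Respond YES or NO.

Convert to CNF:
  S -> C X4 | S X5 | T1 B | T1 T1
  A -> A A | A T0 | a
  B -> A S | T0 X3 | T1 T2
  C -> b
  T0 -> b
  T1 -> a
  T2 -> c
  X3 -> T0 S
  X4 -> C T2
  X5 -> T2 A

Fill CYK table bottom-up:
  T[0,0] 'b' = {C,T0}  orig:{C}
  T[1,1] 'b' = {C,T0}  orig:{C}
  T[2,2] 'b' = {C,T0}  orig:{C}
  T[0,1] 'bb' = ∅
  T[1,2] 'bb' = ∅
  T[0,2] 'bbb' = ∅

S ∉ T[0,2] ⇒ NO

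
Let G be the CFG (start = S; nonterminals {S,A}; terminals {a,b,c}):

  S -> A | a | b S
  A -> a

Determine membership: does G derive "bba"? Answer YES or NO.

CNF form of G:
  S -> T0 S | a
  A -> a
  T0 -> b

CYK table (by increasing span):
  T[0,0] 'b' = {T0}  orig:{}
  T[1,1] 'b' = {T0}  orig:{}
  T[2,2] 'a' = {A,S}
  T[0,1] 'bb' = ∅
  T[1,2] 'ba' = {S}
  T[0,2] 'bba' = {S}

S ∈ T[0,2] ⇒ YES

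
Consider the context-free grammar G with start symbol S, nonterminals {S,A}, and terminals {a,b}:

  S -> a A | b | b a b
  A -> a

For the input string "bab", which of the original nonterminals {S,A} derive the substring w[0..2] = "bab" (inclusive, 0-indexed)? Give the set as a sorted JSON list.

Convert to CNF:
  S -> T0 A | T1 X2 | b
  A -> a
  T0 -> a
  T1 -> b
  X2 -> T0 T1

CYK fill, restricted to cells inside w[0..2]:
  [0..0]={S,T1}  "b"  orig:{S}
  [1..1]={A,T0}  "a"  orig:{A}
  [2..2]={S,T1}  "b"  orig:{S}
  [0..1]=∅  "ba"
  [1..2]={X2}  "ab"  orig:{}
  [0..2]={S}  "bab"

Original NTs in T[0,2] deriving "bab": ["S"]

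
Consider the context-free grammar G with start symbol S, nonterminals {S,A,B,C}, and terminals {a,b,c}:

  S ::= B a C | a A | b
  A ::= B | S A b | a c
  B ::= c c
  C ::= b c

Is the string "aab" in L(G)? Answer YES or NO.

Convert to CNF:
  S -> B X4 | T1 A | b
  A -> S X3 | T1 T2 | T2 T2
  B -> T2 T2
  C -> T0 T2
  T0 -> b
  T1 -> a
  T2 -> c
  X3 -> A T0
  X4 -> T1 C

Fill CYK table bottom-up:
  T[0,0] 'a' = {T1}  orig:{}
  T[1,1] 'a' = {T1}  orig:{}
  T[2,2] 'b' = {S,T0}  orig:{S}
  T[0,1] 'aa' = ∅
  T[1,2] 'ab' = ∅
  T[0,2] 'aab' = ∅

S ∉ T[0,2] ⇒ NO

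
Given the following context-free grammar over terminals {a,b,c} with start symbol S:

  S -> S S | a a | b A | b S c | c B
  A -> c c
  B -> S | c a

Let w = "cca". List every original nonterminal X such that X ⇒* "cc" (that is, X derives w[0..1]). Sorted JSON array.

Convert to CNF:
  S -> S S | T0 B | T1 T1 | T2 A | T2 X4
  A -> T0 T0
  B -> S S | T0 B | T0 T1 | T1 T1 | T2 A | T2 X3
  T0 -> c
  T1 -> a
  T2 -> b
  X3 -> S T0
  X4 -> S T0

CYK table (by increasing span) — only the sub-triangle for w[0..1]:
  cell(0,0) c: {T0}  orig:{}
  cell(1,1) c: {T0}  orig:{}
  cell(0,1) cc: {A}

Original NTs in T[0,1] deriving "cc": ["A"]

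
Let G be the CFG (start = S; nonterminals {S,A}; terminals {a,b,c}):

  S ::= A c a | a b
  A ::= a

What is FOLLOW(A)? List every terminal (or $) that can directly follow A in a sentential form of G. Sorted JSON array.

Compute FIRST by fixpoint:
iter 1:
  A via A→a: +{a}
  S via S→A c a: +{a}
  S: {a}  A: {a}
iter 2: — fixpoint
  S: {a}  A: {a}

Compute FOLLOW by fixpoint:
initialize: $ ∈ FOLLOW(S)
pass 1:
  S→A c a: FOLLOW(A) ⊇ FIRST(c) = {c}; new: +{c}
  S: {$}  A: {c}
pass 2: (stable)
  S: {$}  A: {c}

FOLLOW(A) = ["c"]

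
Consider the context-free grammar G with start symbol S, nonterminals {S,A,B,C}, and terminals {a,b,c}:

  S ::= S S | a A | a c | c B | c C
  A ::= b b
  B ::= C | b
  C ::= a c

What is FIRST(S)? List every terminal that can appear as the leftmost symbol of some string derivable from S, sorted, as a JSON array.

FIRST sets, iterate to fixpoint:
round 1:
  A via A→b b: +{b}
  B via B→b: +{b}
  C via C→a c: +{a}
  S via S→a A: +{a}
  S via S→c B: +{c}
  FIRST(S)={a,c}  FIRST(A)={b}  FIRST(B)={b}  FIRST(C)={a}
round 2:
  B via B→C: +{a}
  FIRST(S)={a,c}  FIRST(A)={b}  FIRST(B)={a,b}  FIRST(C)={a}
round 3: (no change)
  FIRST(S)={a,c}  FIRST(A)={b}  FIRST(B)={a,b}  FIRST(C)={a}

FIRST(S) = ["a", "c"]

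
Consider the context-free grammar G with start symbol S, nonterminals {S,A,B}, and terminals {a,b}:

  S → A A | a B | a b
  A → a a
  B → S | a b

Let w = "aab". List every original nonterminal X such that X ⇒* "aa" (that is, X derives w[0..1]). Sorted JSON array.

Convert to CNF:
  S -> A A | T0 B | T0 T1
  A -> T0 T0
  B -> A A | T0 B | T0 T1
  T0 -> a
  T1 -> b

CYK table (by increasing span) — only the sub-triangle for w[0..1]:
  T[0,0] 'a' = {T0}  orig:{}
  T[1,1] 'a' = {T0}  orig:{}
  T[0,1] 'aa' = {A}

Original NTs in T[0,1] deriving "aa": ["A"]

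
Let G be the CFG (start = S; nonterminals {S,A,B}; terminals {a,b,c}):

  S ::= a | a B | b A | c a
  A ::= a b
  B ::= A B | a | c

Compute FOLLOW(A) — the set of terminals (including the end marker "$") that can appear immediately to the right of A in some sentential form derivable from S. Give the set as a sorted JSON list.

FIRST iteration:
pass 1:
  A via A→a b: +{a}
  B via B→A B: +{a}
  B via B→c: +{c}
  S via S→a: +{a}
  S via S→b A: +{b}
  S via S→c a: +{c}
  S: {a,b,c}  A: {a}  B: {a,c}
pass 2: done
  S: {a,b,c}  A: {a}  B: {a,c}

Compute FOLLOW by fixpoint:
seed FOLLOW(S) with $
pass 1:
  B→A B: FOLLOW(A) ⊇ FIRST(B) = {a,c}; new: +{a,c}
  S→a B: FOLLOW(B) ⊇ FOLLOW(S) ⊇ {$}; new: +{$}
  S→b A: FOLLOW(A) ⊇ FOLLOW(S) ⊇ {$}; new: +{$}
  FOLLOW[S]={$}  FOLLOW[A]={$,a,c}  FOLLOW[B]={$}
pass 2: (no change)
  FOLLOW[S]={$}  FOLLOW[A]={$,a,c}  FOLLOW[B]={$}

FOLLOW(A) = ["$", "a", "c"]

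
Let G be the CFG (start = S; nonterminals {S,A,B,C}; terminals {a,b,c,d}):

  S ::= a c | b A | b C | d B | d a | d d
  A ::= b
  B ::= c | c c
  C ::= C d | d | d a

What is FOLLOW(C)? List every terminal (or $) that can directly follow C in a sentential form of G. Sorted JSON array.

FIRST sets, iterate to fixpoint:
iter 1:
  A via A→b: +{b}
  B via B→c: +{c}
  C via C→d: +{d}
  S via S→a c: +{a}
  S via S→b A: +{b}
  S via S→d B: +{d}
  FIRST(S)={a,b,d}  FIRST(A)={b}  FIRST(B)={c}  FIRST(C)={d}
iter 2: — fixpoint
  FIRST(S)={a,b,d}  FIRST(A)={b}  FIRST(B)={c}  FIRST(C)={d}

Compute FOLLOW by fixpoint:
initialize: $ ∈ FOLLOW(S)
round 1:
  C→C d: FOLLOW(C) ⊇ FIRST(d) = {d}; new: +{d}
  S→b A: FOLLOW(A) ⊇ FOLLOW(S) ⊇ {$}; new: +{$}
  S→b C: FOLLOW(C) ⊇ FOLLOW(S) ⊇ {$}; new: +{$}
  S→d B: FOLLOW(B) ⊇ FOLLOW(S) ⊇ {$}; new: +{$}
  FOLLOW(S)={$}  FOLLOW(A)={$}  FOLLOW(B)={$}  FOLLOW(C)={$,d}
round 2: done
  FOLLOW(S)={$}  FOLLOW(A)={$}  FOLLOW(B)={$}  FOLLOW(C)={$,d}

FOLLOW(C) = ["$", "d"]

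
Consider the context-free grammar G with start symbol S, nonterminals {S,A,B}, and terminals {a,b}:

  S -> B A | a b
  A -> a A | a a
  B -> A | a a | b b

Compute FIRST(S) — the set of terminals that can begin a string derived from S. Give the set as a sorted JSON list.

FIRST sets, iterate to fixpoint:
iter 1:
  A via A→a A: +{a}
  B via B→A: +{a}
  B via B→b b: +{b}
  S via S→B A: +{a,b}
  FIRST[S]={a,b}  FIRST[A]={a}  FIRST[B]={a,b}
iter 2: done
  FIRST[S]={a,b}  FIRST[A]={a}  FIRST[B]={a,b}

FIRST(S) = ["a", "b"]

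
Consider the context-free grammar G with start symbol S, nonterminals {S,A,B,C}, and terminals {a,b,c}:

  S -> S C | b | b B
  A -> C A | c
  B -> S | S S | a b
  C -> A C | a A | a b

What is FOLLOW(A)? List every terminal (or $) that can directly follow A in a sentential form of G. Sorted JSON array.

FIRST sets, iterate to fixpoint:
pass 1:
  A via A→c: +{c}
  B via B→a b: +{a}
  C via C→A C: +{c}
  C via C→a A: +{a}
  S via S→b: +{b}
  S: {b}  A: {c}  B: {a}  C: {a,c}
pass 2:
  A via A→C A: +{a}
  B via B→S: +{b}
  S: {b}  A: {a,c}  B: {a,b}  C: {a,c}
pass 3: (no change)
  S: {b}  A: {a,c}  B: {a,b}  C: {a,c}

FOLLOW sets:
seed FOLLOW(S) with $
pass 1:
  A→C A: FOLLOW(C) ⊇ FIRST(A) = {a,c}; new: +{a,c}
  B→S S: FOLLOW(S) ⊇ FIRST(S) = {b}; new: +{b}
  C→A C: FOLLOW(A) ⊇ FIRST(C) = {a,c}; new: +{a,c}
  S→S C: FOLLOW(S) ⊇ FIRST(C) = {a,c}; new: +{a,c}
  S→S C: FOLLOW(C) ⊇ FOLLOW(S) ⊇ {$,a,b,c}; new: +{$,b}
  S→b B: FOLLOW(B) ⊇ FOLLOW(S) ⊇ {$,a,b,c}; new: +{$,a,b,c}
  FOLLOW[S]={$,a,b,c}  FOLLOW[A]={a,c}  FOLLOW[B]={$,a,b,c}  FOLLOW[C]={$,a,b,c}
pass 2:
  C→a A: FOLLOW(A) ⊇ FOLLOW(C) ⊇ {$,a,b,c}; new: +{$,b}
  FOLLOW[S]={$,a,b,c}  FOLLOW[A]={$,a,b,c}  FOLLOW[B]={$,a,b,c}  FOLLOW[C]={$,a,b,c}
pass 3: done
  FOLLOW[S]={$,a,b,c}  FOLLOW[A]={$,a,b,c}  FOLLOW[B]={$,a,b,c}  FOLLOW[C]={$,a,b,c}

FOLLOW(A) = ["$", "a", "b", "c"]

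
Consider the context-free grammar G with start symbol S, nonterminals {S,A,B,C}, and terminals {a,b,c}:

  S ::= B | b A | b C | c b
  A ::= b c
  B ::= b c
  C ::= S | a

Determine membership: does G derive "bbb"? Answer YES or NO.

CNF form of G:
  S -> T0 A | T0 C | T0 T1 | T1 T0
  A -> T0 T1
  B -> T0 T1
  C -> T0 A | T0 C | T0 T1 | T1 T0 | a
  T0 -> b
  T1 -> c

CYK table (by increasing span):
  T[0,0] 'b' = {T0}  orig:{}
  T[1,1] 'b' = {T0}  orig:{}
  T[2,2] 'b' = {T0}  orig:{}
  T[0,1] 'bb' = ∅
  T[1,2] 'bb' = ∅
  T[0,2] 'bbb' = ∅

S ∉ T[0,2] ⇒ NO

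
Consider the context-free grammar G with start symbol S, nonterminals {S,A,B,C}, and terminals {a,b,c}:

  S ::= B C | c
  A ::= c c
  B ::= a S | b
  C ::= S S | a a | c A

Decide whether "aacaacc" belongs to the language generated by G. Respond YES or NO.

CNF form of G:
  S -> B C | c
  A -> T0 T0
  B -> T1 S | b
  C -> S S | T0 A | T1 T1
  T0 -> c
  T1 -> a

CYK table (by increasing span):
  T[0,0] 'a' = {T1}  orig:{}
  T[1,1] 'a' = {T1}  orig:{}
  T[2,2] 'c' = {S,T0}  orig:{S}
  T[3,3] 'a' = {T1}  orig:{}
  T[4,4] 'a' = {T1}  orig:{}
  T[5,5] 'c' = {S,T0}  orig:{S}
  T[6,6] 'c' = {S,T0}  orig:{S}
  T[0,1] 'aa' = {C}
  T[1,2] 'ac' = {B}
  T[2,3] 'ca' = ∅
  T[3,4] 'aa' = {C}
  T[4,5] 'ac' = {B}
  T[5,6] 'cc' = {A,C}
  T[0,2] 'aac' = ∅
  T[1,3] 'aca' = ∅
  T[2,4] 'caa' = ∅
  T[3,5] 'aac' = ∅
  T[4,6] 'acc' = ∅
  T[0,3] 'aaca' = ∅
  T[1,4] 'acaa' = {S}
  T[2,5] 'caac' = ∅
  T[3,6] 'aacc' = ∅
  T[0,4] 'aacaa' = {B}
  T[1,5] 'acaac' = {C}
  T[2,6] 'caacc' = ∅
  T[0,5] 'aacaac' = ∅
  T[1,6] 'acaacc' = ∅
  T[0,6] 'aacaacc' = {S}

S ∈ T[0,6] ⇒ YES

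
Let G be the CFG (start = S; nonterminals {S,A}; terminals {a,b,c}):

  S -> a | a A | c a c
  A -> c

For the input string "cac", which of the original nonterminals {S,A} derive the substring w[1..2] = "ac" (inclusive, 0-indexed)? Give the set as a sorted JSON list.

Convert to CNF:
  S -> T0 A | T1 X2 | a
  A -> c
  T0 -> a
  T1 -> c
  X2 -> T0 T1

CYK table (by increasing span) (cells [i..j] with 1 ≤ i ≤ j ≤ 2 only):
  T[1,1] 'a' = {S,T0}  orig:{S}
  T[2,2] 'c' = {A,T1}  orig:{A}
  T[1,2] 'ac' = {S,X2}  orig:{S}

Original NTs in T[1,2] deriving "ac": ["S"]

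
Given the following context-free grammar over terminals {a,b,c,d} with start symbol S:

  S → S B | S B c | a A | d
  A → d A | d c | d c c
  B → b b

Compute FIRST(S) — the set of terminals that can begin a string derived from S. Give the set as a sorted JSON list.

FIRST sets, iterate to fixpoint:
pass 1:
  A via A→d A: +{d}
  B via B→b b: +{b}
  S via S→a A: +{a}
  S via S→d: +{d}
  FIRST(S)={a,d}  FIRST(A)={d}  FIRST(B)={b}
pass 2: — fixpoint
  FIRST(S)={a,d}  FIRST(A)={d}  FIRST(B)={b}

FIRST(S) = ["a", "d"]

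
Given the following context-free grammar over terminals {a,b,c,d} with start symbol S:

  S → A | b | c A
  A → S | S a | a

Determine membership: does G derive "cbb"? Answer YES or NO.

CNF form of G:
  S -> S T0 | T1 A | a | b
  A -> S T0 | T1 A | a | b
  T0 -> a
  T1 -> c

CYK table (by increasing span):
  cell(0,0) c: {T1}  orig:{}
  cell(1,1) b: {A,S}
  cell(2,2) b: {A,S}
  cell(0,1) cb: {A,S}
  cell(1,2) bb: ∅
  cell(0,2) cbb: ∅

S ∉ T[0,2] ⇒ NO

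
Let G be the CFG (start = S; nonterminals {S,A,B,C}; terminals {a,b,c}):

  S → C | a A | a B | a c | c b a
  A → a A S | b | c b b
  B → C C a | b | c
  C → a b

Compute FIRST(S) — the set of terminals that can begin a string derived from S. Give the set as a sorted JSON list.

FIRST sets, iterate to fixpoint:
iter 1:
  A via A→a A S: +{a}
  A via A→b: +{b}
  A via A→c b b: +{c}
  B via B→b: +{b}
  B via B→c: +{c}
  C via C→a b: +{a}
  S via S→C: +{a}
  S via S→c b a: +{c}
  S: {a,c}  A: {a,b,c}  B: {b,c}  C: {a}
iter 2:
  B via B→C C a: +{a}
  S: {a,c}  A: {a,b,c}  B: {a,b,c}  C: {a}
iter 3: done
  S: {a,c}  A: {a,b,c}  B: {a,b,c}  C: {a}

FIRST(S) = ["a", "c"]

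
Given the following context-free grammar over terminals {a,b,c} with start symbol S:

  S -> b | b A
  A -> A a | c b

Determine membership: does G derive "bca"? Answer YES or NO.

CNF form of G:
  S -> T2 A | b
  A -> A T0 | T1 T2
  T0 -> a
  T1 -> c
  T2 -> b

CYK fill:
  [0..0]={S,T2}  "b"  orig:{S}
  [1..1]={T1}  "c"  orig:{}
  [2..2]={T0}  "a"  orig:{}
  [0..1]=∅  "bc"
  [1..2]=∅  "ca"
  [0..2]=∅  "bca"

S ∉ T[0,2] ⇒ NO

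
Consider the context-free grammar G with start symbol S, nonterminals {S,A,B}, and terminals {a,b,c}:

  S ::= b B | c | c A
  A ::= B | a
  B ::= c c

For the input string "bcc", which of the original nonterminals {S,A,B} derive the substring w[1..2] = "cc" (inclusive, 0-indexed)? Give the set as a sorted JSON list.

Convert to CNF:
  S -> T0 A | T1 B | c
  A -> T0 T0 | a
  B -> T0 T0
  T0 -> c
  T1 -> b

Fill CYK table bottom-up, restricted to cells inside w[1..2]:
  T[1,1] 'c' = {S,T0}  orig:{S}
  T[2,2] 'c' = {S,T0}  orig:{S}
  T[1,2] 'cc' = {A,B}

Original NTs in T[1,2] deriving "cc": ["A", "B"]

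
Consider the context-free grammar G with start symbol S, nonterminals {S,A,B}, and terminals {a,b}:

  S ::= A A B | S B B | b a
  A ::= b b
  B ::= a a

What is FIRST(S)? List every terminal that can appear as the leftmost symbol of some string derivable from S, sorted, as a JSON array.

FIRST sets, iterate to fixpoint:
pass 1:
  A via A→b b: +{b}
  B via B→a a: +{a}
  S via S→A A B: +{b}
  FIRST(S)={b}  FIRST(A)={b}  FIRST(B)={a}
pass 2: (no change)
  FIRST(S)={b}  FIRST(A)={b}  FIRST(B)={a}

FIRST(S) = ["b"]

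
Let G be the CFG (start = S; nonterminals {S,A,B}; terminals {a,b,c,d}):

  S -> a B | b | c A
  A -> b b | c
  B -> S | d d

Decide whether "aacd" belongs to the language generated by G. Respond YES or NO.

Convert to CNF:
  S -> T1 B | T2 A | b
  A -> T0 T0 | c
  B -> T1 B | T2 A | T3 T3 | b
  T0 -> b
  T1 -> a
  T2 -> c
  T3 -> d

Fill CYK table bottom-up:
  T[0,0] 'a' = {T1}  orig:{}
  T[1,1] 'a' = {T1}  orig:{}
  T[2,2] 'c' = {A,T2}  orig:{A}
  T[3,3] 'd' = {T3}  orig:{}
  T[0,1] 'aa' = ∅
  T[1,2] 'ac' = ∅
  T[2,3] 'cd' = ∅
  T[0,2] 'aac' = ∅
  T[1,3] 'acd' = ∅
  T[0,3] 'aacd' = ∅

S ∉ T[0,3] ⇒ NO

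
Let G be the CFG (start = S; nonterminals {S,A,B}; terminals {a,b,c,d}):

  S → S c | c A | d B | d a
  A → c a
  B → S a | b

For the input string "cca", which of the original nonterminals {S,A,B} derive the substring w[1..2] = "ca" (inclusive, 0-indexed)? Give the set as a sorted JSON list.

CNF form of G:
  S -> S T0 | T0 A | T2 B | T2 T1
  A -> T0 T1
  B -> S T1 | b
  T0 -> c
  T1 -> a
  T2 -> d

CYK fill — only the sub-triangle for w[1..2]:
  T[1,1] 'c' = {T0}  orig:{}
  T[2,2] 'a' = {T1}  orig:{}
  T[1,2] 'ca' = {A}

Original NTs in T[1,2] deriving "ca": ["A"]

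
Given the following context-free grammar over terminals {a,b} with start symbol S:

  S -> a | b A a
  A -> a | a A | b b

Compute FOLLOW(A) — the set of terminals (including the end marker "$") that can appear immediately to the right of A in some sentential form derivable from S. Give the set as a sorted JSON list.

Compute FIRST by fixpoint:
round 1:
  A via A→a: +{a}
  A via A→b b: +{b}
  S via S→a: +{a}
  S via S→b A a: +{b}
  S: {a,b}  A: {a,b}
round 2: (no change)
  S: {a,b}  A: {a,b}

FOLLOW sets:
FOLLOW(S) := {$}
iter 1:
  S→b A a: FOLLOW(A) ⊇ FIRST(a) = {a}; new: +{a}
  FOLLOW(S)={$}  FOLLOW(A)={a}
iter 2: (stable)
  FOLLOW(S)={$}  FOLLOW(A)={a}

FOLLOW(A) = ["a"]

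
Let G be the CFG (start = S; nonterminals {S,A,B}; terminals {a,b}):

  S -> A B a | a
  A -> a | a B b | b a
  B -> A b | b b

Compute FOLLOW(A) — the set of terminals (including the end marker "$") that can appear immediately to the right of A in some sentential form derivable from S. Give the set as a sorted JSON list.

FIRST sets, iterate to fixpoint:
pass 1:
  A via A→a: +{a}
  A via A→b a: +{b}
  B via B→A b: +{a,b}
  S via S→A B a: +{a,b}
  S: {a,b}  A: {a,b}  B: {a,b}
pass 2: (no change)
  S: {a,b}  A: {a,b}  B: {a,b}

Compute FOLLOW by fixpoint:
initialize: $ ∈ FOLLOW(S)
pass 1:
  A→a B b: FOLLOW(B) ⊇ FIRST(b) = {b}; new: +{b}
  B→A b: FOLLOW(A) ⊇ FIRST(b) = {b}; new: +{b}
  S→A B a: FOLLOW(A) ⊇ FIRST(B) = {a,b}; new: +{a}
  S→A B a: FOLLOW(B) ⊇ FIRST(a) = {a}; new: +{a}
  S: {$}  A: {a,b}  B: {a,b}
pass 2: — fixpoint
  S: {$}  A: {a,b}  B: {a,b}

FOLLOW(A) = ["a", "b"]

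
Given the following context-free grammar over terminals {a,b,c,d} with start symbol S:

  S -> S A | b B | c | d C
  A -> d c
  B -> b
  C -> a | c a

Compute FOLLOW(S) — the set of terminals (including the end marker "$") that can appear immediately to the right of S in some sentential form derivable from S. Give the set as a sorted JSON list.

FIRST iteration:
iter 1:
  A via A→d c: +{d}
  B via B→b: +{b}
  C via C→a: +{a}
  C via C→c a: +{c}
  S via S→b B: +{b}
  S via S→c: +{c}
  S via S→d C: +{d}
  FIRST[S]={b,c,d}  FIRST[A]={d}  FIRST[B]={b}  FIRST[C]={a,c}
iter 2: — fixpoint
  FIRST[S]={b,c,d}  FIRST[A]={d}  FIRST[B]={b}  FIRST[C]={a,c}

FOLLOW iteration:
initialize: $ ∈ FOLLOW(S)
pass 1:
  S→S A: FOLLOW(S) ⊇ FIRST(A) = {d}; new: +{d}
  S→S A: FOLLOW(A) ⊇ FOLLOW(S) ⊇ {$,d}; new: +{$,d}
  S→b B: FOLLOW(B) ⊇ FOLLOW(S) ⊇ {$,d}; new: +{$,d}
  S→d C: FOLLOW(C) ⊇ FOLLOW(S) ⊇ {$,d}; new: +{$,d}
  FOLLOW(S)={$,d}  FOLLOW(A)={$,d}  FOLLOW(B)={$,d}  FOLLOW(C)={$,d}
pass 2: — fixpoint
  FOLLOW(S)={$,d}  FOLLOW(A)={$,d}  FOLLOW(B)={$,d}  FOLLOW(C)={$,d}

FOLLOW(S) = ["$", "d"]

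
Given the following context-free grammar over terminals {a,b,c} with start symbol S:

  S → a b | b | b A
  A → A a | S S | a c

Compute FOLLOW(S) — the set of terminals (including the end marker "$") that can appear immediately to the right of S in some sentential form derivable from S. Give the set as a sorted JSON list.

FIRST sets, iterate to fixpoint:
pass 1:
  A via A→a c: +{a}
  S via S→a b: +{a}
  S via S→b: +{b}
  S: {a,b}  A: {a}
pass 2:
  A via A→S S: +{b}
  S: {a,b}  A: {a,b}
pass 3: (no change)
  S: {a,b}  A: {a,b}

FOLLOW sets:
FOLLOW(S) := {$}
pass 1:
  A→A a: FOLLOW(A) ⊇ FIRST(a) = {a}; new: +{a}
  A→S S: FOLLOW(S) ⊇ FIRST(S) = {a,b}; new: +{a,b}
  S→b A: FOLLOW(A) ⊇ FOLLOW(S) ⊇ {$,a,b}; new: +{$,b}
  FOLLOW(S)={$,a,b}  FOLLOW(A)={$,a,b}
pass 2: (stable)
  FOLLOW(S)={$,a,b}  FOLLOW(A)={$,a,b}

FOLLOW(S) = ["$", "a", "b"]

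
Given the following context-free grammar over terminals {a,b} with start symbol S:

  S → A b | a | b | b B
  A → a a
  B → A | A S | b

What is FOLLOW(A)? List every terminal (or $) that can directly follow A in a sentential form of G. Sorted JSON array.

FIRST iteration:
iter 1:
  A via A→a a: +{a}
  B via B→A: +{a}
  B via B→b: +{b}
  S via S→A b: +{a}
  S via S→b: +{b}
  FIRST[S]={a,b}  FIRST[A]={a}  FIRST[B]={a,b}
iter 2: done
  FIRST[S]={a,b}  FIRST[A]={a}  FIRST[B]={a,b}

FOLLOW iteration:
seed FOLLOW(S) with $
[1]
  B→A S: FOLLOW(A) ⊇ FIRST(S) = {a,b}; new: +{a,b}
  S→b B: FOLLOW(B) ⊇ FOLLOW(S) ⊇ {$}; new: +{$}
  FOLLOW(S)={$}  FOLLOW(A)={a,b}  FOLLOW(B)={$}
[2]
  B→A: FOLLOW(A) ⊇ FOLLOW(B) ⊇ {$}; new: +{$}
  FOLLOW(S)={$}  FOLLOW(A)={$,a,b}  FOLLOW(B)={$}
[3] done
  FOLLOW(S)={$}  FOLLOW(A)={$,a,b}  FOLLOW(B)={$}

FOLLOW(A) = ["$", "a", "b"]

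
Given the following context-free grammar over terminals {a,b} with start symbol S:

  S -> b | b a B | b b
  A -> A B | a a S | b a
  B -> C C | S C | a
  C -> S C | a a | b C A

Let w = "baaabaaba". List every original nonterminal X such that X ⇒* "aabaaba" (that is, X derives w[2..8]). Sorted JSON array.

CNF form of G:
  S -> T1 T1 | T1 X4 | b
  A -> A B | T0 X2 | T1 T0
  B -> C C | S C | a
  C -> S C | T0 T0 | T1 X3
  T0 -> a
  T1 -> b
  X2 -> T0 S
  X3 -> C A
  X4 -> T0 B

Fill CYK table bottom-up, restricted to cells inside w[2..8]:
  T[2,2] 'a' = {B,T0}  orig:{B}
  T[3,3] 'a' = {B,T0}  orig:{B}
  T[4,4] 'b' = {S,T1}  orig:{S}
  T[5,5] 'a' = {B,T0}  orig:{B}
  T[6,6] 'a' = {B,T0}  orig:{B}
  T[7,7] 'b' = {S,T1}  orig:{S}
  T[8,8] 'a' = {B,T0}  orig:{B}
  T[2,3] 'aa' = {C,X4}  orig:{C}
  T[3,4] 'ab' = {X2}  orig:{}
  T[4,5] 'ba' = {A}
  T[5,6] 'aa' = {C,X4}  orig:{C}
  T[6,7] 'ab' = {X2}  orig:{}
  T[7,8] 'ba' = {A}
  T[2,4] 'aab' = {A}
  T[3,5] 'aba' = ∅
  T[4,6] 'baa' = {A,B,C,S}
  T[5,7] 'aab' = {A}
  T[6,8] 'aba' = ∅
  T[2,5] 'aaba' = {A,X3}  orig:{A}
  T[3,6] 'abaa' = {X2,X4}  orig:{}
  T[4,7] 'baab' = ∅
  T[5,8] 'aaba' = {A,X3}  orig:{A}
  T[2,6] 'aabaa' = {A,B,X3}  orig:{A,B}
  T[3,7] 'abaab' = ∅
  T[4,8] 'baaba' = {C,X3}  orig:{C}
  T[2,7] 'aabaab' = ∅
  T[3,8] 'abaaba' = ∅
  T[2,8] 'aabaaba' = {B}

Original NTs in T[2,8] deriving "aabaaba": ["B"]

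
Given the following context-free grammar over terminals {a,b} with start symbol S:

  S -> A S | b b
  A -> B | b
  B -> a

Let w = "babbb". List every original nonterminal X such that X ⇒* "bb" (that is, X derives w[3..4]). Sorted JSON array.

Convert to CNF:
  S -> A S | T0 T0
  A -> a | b
  B -> a
  T0 -> b

CYK fill (cells [i..j] with 3 ≤ i ≤ j ≤ 4 only):
  cell(3,3) b: {A,T0}  orig:{A}
  cell(4,4) b: {A,T0}  orig:{A}
  cell(3,4) bb: {S}

Original NTs in T[3,4] deriving "bb": ["S"]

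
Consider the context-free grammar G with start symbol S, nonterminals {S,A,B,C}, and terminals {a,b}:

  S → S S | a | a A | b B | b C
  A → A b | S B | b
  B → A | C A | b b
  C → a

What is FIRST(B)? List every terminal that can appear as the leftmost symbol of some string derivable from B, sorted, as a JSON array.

FIRST sets, iterate to fixpoint:
round 1:
  A via A→b: +{b}
  B via B→A: +{b}
  C via C→a: +{a}
  S via S→a: +{a}
  S via S→b B: +{b}
  FIRST[S]={a,b}  FIRST[A]={b}  FIRST[B]={b}  FIRST[C]={a}
round 2:
  A via A→S B: +{a}
  B via B→A: +{a}
  FIRST[S]={a,b}  FIRST[A]={a,b}  FIRST[B]={a,b}  FIRST[C]={a}
round 3: (stable)
  FIRST[S]={a,b}  FIRST[A]={a,b}  FIRST[B]={a,b}  FIRST[C]={a}

FIRST(B) = ["a", "b"]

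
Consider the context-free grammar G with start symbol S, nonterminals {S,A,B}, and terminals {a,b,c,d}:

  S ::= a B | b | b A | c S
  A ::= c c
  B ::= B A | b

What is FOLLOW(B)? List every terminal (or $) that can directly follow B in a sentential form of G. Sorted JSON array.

FIRST iteration:
pass 1:
  A via A→c c: +{c}
  B via B→b: +{b}
  S via S→a B: +{a}
  S via S→b: +{b}
  S via S→c S: +{c}
  FIRST[S]={a,b,c}  FIRST[A]={c}  FIRST[B]={b}
pass 2: (no change)
  FIRST[S]={a,b,c}  FIRST[A]={c}  FIRST[B]={b}

FOLLOW iteration:
initialize: $ ∈ FOLLOW(S)
[1]
  B→B A: FOLLOW(B) ⊇ FIRST(A) = {c}; new: +{c}
  B→B A: FOLLOW(A) ⊇ FOLLOW(B) ⊇ {c}; new: +{c}
  S→a B: FOLLOW(B) ⊇ FOLLOW(S) ⊇ {$}; new: +{$}
  S→b A: FOLLOW(A) ⊇ FOLLOW(S) ⊇ {$}; new: +{$}
  FOLLOW(S)={$}  FOLLOW(A)={$,c}  FOLLOW(B)={$,c}
[2] done
  FOLLOW(S)={$}  FOLLOW(A)={$,c}  FOLLOW(B)={$,c}

FOLLOW(B) = ["$", "c"]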